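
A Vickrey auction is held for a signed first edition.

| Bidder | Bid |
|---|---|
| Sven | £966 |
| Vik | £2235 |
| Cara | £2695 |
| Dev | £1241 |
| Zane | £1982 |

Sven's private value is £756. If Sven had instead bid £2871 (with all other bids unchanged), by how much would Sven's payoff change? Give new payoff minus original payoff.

−£1939

The highest bid among the other bidders is £2695; Sven's bid doesn't change that.
Original bid £966: Sven is not highest (top rival bid is £2695); payoff £0.
Alternative bid £2871: Sven is highest, pays the top rival bid £2695; payoff £756 − £2695 = −£1939.
Change in payoff = −£1939 − (£0) = −£1939.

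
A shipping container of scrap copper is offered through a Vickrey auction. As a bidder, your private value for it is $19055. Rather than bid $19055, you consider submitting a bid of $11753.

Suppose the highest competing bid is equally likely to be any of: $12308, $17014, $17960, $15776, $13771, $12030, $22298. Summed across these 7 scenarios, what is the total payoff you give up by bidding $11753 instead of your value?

The deviation costs you only when the competing bid falls strictly between $11753 and $19055; elsewhere both bids give the same outcome.
$12308: truthful payoff $6747, deviation payoff $0 → loss $6747.
$17014: truthful payoff $2041, deviation payoff $0 → loss $2041.
$17960: truthful payoff $1095, deviation payoff $0 → loss $1095.
$15776: truthful payoff $3279, deviation payoff $0 → loss $3279.
$13771: truthful payoff $5284, deviation payoff $0 → loss $5284.
$12030: truthful payoff $7025, deviation payoff $0 → loss $7025.
$22298: outcomes coincide → loss $0.
Total loss = $6747 + $2041 + $1095 + $3279 + $5284 + $7025 = $25471.
In a second-price auction your bid sets only whether you win, not what you pay, so bidding your true value is weakly dominant.

$25471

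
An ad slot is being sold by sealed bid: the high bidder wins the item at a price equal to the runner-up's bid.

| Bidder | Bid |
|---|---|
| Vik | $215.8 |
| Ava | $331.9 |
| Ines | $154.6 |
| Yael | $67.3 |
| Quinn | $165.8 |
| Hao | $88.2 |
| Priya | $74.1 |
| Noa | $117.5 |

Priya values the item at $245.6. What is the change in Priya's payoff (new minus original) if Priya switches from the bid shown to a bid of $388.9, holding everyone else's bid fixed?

The highest bid among the other bidders is $331.9; Priya's bid doesn't change that.
Original bid $74.1: Priya is not highest (top rival bid is $331.9); payoff $0.
Alternative bid $388.9: Priya is highest, pays the top rival bid $331.9; payoff $245.6 − $331.9 = −$86.3.
Change in payoff = −$86.3 − ($0) = −$86.3.

−$86.3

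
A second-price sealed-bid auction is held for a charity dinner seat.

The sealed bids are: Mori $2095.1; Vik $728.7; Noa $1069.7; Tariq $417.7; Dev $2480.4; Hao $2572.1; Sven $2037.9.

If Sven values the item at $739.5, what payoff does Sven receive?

$0

Highest bid: Hao at $2572.1, so Hao wins.
Second-highest bid: Dev at $2480.4 — that is the price the winner pays.
Sven did not win, so Sven pays nothing and receives nothing: payoff $0.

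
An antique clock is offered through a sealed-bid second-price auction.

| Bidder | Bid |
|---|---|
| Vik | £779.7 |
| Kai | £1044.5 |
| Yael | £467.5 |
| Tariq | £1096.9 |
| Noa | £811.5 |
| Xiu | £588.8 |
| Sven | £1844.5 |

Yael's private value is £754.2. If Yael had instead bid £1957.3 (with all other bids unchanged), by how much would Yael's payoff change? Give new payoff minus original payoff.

The highest bid among the other bidders is £1844.5; Yael's bid doesn't change that.
Original bid £467.5: Yael is not highest (top rival bid is £1844.5); payoff £0.
Alternative bid £1957.3: Yael is highest, pays the top rival bid £1844.5; payoff £754.2 − £1844.5 = −£1090.3.
Change in payoff = −£1090.3 − (£0) = −£1090.3.

−£1090.3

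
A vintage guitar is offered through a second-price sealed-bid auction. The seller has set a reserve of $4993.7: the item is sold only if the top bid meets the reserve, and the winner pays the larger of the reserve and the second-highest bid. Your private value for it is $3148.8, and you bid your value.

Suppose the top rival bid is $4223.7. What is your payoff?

Your bid $3148.8 is below the highest competing bid $4223.7, so you lose. Payoff $0.

$0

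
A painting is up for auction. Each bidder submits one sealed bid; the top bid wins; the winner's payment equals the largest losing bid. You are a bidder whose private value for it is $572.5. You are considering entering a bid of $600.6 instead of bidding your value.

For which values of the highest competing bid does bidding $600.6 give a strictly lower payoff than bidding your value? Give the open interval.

If the competing bid is below $572.5, both bids win at the same price — no difference.
If it is above $600.6, both bids lose — no difference.
If it lies strictly between $572.5 and $600.6, bidding your value loses (payoff 0) while bidding $600.6 wins at a price above your value (payoff negative).
So the deviation strictly hurts on the open interval ($572.5, $600.6).

($572.5, $600.6)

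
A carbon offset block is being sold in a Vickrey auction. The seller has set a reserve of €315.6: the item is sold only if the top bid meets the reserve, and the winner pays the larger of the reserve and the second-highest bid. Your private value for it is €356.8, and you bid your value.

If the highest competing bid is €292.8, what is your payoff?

Your bid €356.8 is the highest and exceeds the reserve.
Price = max(second-highest bid, reserve) = max(€292.8, €315.6) = €315.6.
Payoff = €356.8 − €315.6 = €41.2.

€41.2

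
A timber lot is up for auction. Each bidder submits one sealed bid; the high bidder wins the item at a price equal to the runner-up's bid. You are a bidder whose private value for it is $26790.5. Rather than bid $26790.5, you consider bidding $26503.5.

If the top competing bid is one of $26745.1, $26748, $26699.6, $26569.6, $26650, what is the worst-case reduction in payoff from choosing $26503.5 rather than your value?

$26745.1: truthful gives $45.4, deviation gives $0 → loss $45.4.
$26748: truthful gives $42.5, deviation gives $0 → loss $42.5.
$26699.6: truthful gives $90.9, deviation gives $0 → loss $90.9.
$26569.6: truthful gives $220.9, deviation gives $0 → loss $220.9.
$26650: truthful gives $140.5, deviation gives $0 → loss $140.5.
Maximum loss: $220.9.

$220.9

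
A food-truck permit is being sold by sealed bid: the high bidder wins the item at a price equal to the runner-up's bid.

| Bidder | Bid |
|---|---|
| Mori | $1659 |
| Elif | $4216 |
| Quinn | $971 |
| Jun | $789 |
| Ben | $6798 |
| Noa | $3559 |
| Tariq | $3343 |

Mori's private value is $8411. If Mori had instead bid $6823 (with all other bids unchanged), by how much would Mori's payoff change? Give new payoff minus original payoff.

$1613

The highest bid among the other bidders is $6798; Mori's bid doesn't change that.
Original bid $1659: Mori is not highest (top rival bid is $6798); payoff $0.
Alternative bid $6823: Mori is highest, pays the top rival bid $6798; payoff $8411 − $6798 = $1613.
Change in payoff = $1613 − ($0) = $1613.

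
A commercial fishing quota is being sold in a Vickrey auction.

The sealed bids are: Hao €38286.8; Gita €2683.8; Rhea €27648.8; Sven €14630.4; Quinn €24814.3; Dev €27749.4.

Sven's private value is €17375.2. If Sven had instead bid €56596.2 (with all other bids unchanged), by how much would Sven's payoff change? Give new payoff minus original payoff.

−€20911.6

The highest bid among the other bidders is €38286.8; Sven's bid doesn't change that.
Original bid €14630.4: Sven is not highest (top rival bid is €38286.8); payoff €0.
Alternative bid €56596.2: Sven is highest, pays the top rival bid €38286.8; payoff €17375.2 − €38286.8 = −€20911.6.
Change in payoff = −€20911.6 − (€0) = −€20911.6.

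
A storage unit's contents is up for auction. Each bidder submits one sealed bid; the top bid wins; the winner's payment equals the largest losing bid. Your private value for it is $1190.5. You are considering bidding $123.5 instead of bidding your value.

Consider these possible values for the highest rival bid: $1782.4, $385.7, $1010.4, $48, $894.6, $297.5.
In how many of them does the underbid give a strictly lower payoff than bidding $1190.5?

The deviation hurts exactly when the highest competing bid lies strictly between $123.5 and $1190.5 — underbidding then forfeits a profitable win.
$1782.4: above both → same outcome either way.
$385.7: inside the interval → strictly worse (loss $804.8).
$1010.4: inside the interval → strictly worse (loss $180.1).
$48: below both → same outcome either way.
$894.6: inside the interval → strictly worse (loss $295.9).
$297.5: inside the interval → strictly worse (loss $893).
Count: 4.

4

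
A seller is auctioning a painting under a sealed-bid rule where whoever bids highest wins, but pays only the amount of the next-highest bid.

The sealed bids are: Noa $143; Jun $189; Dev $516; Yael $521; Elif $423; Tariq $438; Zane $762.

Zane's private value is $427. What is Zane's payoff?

−$94

Highest bid: Zane at $762, so Zane wins.
Second-highest bid: Yael at $521 — that is the price the winner pays.
Zane's payoff = value − price = $427 − $521 = −$94.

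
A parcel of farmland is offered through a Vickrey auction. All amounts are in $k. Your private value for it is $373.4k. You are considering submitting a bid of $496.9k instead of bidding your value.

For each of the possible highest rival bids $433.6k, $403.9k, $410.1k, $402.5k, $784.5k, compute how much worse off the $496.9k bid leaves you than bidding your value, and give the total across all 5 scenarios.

The deviation costs you only when the competing bid falls strictly between $373.4k and $496.9k; elsewhere both bids give the same outcome.
$433.6k: truthful payoff $0k, deviation payoff −$60.2k → loss $60.2k.
$403.9k: truthful payoff $0k, deviation payoff −$30.5k → loss $30.5k.
$410.1k: truthful payoff $0k, deviation payoff −$36.7k → loss $36.7k.
$402.5k: truthful payoff $0k, deviation payoff −$29.1k → loss $29.1k.
$784.5k: outcomes coincide → loss $0k.
Total loss = $60.2k + $30.5k + $36.7k + $29.1k = $156.5k.

$156.5k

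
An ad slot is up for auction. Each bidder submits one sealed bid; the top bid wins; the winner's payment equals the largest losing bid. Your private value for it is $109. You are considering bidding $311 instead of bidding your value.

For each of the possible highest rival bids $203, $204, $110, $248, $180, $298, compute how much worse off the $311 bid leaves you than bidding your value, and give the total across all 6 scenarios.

$589

The deviation costs you only when the competing bid falls strictly between $109 and $311; elsewhere both bids give the same outcome.
$203: truthful payoff $0, deviation payoff −$94 → loss $94.
$204: truthful payoff $0, deviation payoff −$95 → loss $95.
$110: truthful payoff $0, deviation payoff −$1 → loss $1.
$248: truthful payoff $0, deviation payoff −$139 → loss $139.
$180: truthful payoff $0, deviation payoff −$71 → loss $71.
$298: truthful payoff $0, deviation payoff −$189 → loss $189.
Total loss = $94 + $95 + $1 + $139 + $71 + $189 = $589.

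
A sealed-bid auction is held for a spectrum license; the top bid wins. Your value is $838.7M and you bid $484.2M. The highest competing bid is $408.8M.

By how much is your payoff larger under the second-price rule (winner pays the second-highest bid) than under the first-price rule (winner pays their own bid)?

$75.4M

You have the highest bid, so you win under either rule.
Second-price: pay $408.8M → payoff $429.9M.
First-price: pay your own bid $484.2M → payoff $354.5M.
Difference = $429.9M − ($354.5M) = $75.4M.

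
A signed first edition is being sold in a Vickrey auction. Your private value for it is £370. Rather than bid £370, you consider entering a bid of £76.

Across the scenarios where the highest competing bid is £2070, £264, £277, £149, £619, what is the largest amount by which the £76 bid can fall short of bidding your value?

£221

£2070: same outcome either way → loss £0.
£264: truthful gives £106, deviation gives £0 → loss £106.
£277: truthful gives £93, deviation gives £0 → loss £93.
£149: truthful gives £221, deviation gives £0 → loss £221.
£619: same outcome either way → loss £0.
Maximum loss: £221.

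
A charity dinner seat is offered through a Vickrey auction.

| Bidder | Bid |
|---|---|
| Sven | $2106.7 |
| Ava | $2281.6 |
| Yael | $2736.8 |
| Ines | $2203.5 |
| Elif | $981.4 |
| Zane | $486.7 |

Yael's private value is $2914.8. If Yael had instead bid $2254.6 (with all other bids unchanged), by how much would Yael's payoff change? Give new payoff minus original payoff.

The highest bid among the other bidders is $2281.6; Yael's bid doesn't change that.
Original bid $2736.8: Yael is highest, pays the top rival bid $2281.6; payoff $2914.8 − $2281.6 = $633.2.
Alternative bid $2254.6: Yael is not highest (top rival bid is $2281.6); payoff $0.
Change in payoff = $0 − ($633.2) = −$633.2.

−$633.2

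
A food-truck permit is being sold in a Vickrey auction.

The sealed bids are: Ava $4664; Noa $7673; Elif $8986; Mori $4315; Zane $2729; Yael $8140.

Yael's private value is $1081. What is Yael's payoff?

$0

Highest bid: Elif at $8986, so Elif wins.
Second-highest bid: Yael at $8140 — that is the price the winner pays.
Yael did not win, so Yael pays nothing and receives nothing: payoff $0.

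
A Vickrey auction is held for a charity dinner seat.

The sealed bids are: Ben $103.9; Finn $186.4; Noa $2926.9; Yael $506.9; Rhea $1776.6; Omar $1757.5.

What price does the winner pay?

Highest bid: Noa at $2926.9, so Noa wins.
Second-highest bid: Rhea at $1776.6 — that is the price the winner pays.

$1776.6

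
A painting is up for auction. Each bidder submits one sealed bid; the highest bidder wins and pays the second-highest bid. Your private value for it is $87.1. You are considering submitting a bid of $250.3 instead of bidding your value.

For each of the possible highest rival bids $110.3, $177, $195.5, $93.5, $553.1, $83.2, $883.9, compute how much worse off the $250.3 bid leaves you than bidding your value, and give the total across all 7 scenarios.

The deviation costs you only when the competing bid falls strictly between $87.1 and $250.3; elsewhere both bids give the same outcome.
$110.3: truthful payoff $0, deviation payoff −$23.2 → loss $23.2.
$177: truthful payoff $0, deviation payoff −$89.9 → loss $89.9.
$195.5: truthful payoff $0, deviation payoff −$108.4 → loss $108.4.
$93.5: truthful payoff $0, deviation payoff −$6.4 → loss $6.4.
$553.1: outcomes coincide → loss $0.
$83.2: outcomes coincide → loss $0.
$883.9: outcomes coincide → loss $0.
Total loss = $23.2 + $89.9 + $108.4 + $6.4 = $227.9.

$227.9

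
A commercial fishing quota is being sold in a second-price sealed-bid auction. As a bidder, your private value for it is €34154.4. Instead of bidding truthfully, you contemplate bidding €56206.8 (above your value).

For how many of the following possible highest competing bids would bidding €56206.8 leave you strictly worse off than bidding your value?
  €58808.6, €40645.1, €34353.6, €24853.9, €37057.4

3

The deviation hurts exactly when the highest competing bid lies strictly between €34154.4 and €56206.8 — overbidding then wins at a price above your value.
€58808.6: above both → same outcome either way.
€40645.1: inside the interval → strictly worse (loss €6490.7).
€34353.6: inside the interval → strictly worse (loss €199.2).
€24853.9: below both → same outcome either way.
€37057.4: inside the interval → strictly worse (loss €2903).
Count: 3.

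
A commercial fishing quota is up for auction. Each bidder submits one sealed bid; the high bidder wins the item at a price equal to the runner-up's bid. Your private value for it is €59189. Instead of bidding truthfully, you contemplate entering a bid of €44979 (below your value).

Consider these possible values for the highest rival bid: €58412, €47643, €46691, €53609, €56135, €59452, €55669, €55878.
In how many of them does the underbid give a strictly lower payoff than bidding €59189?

7

The deviation hurts exactly when the highest competing bid lies strictly between €44979 and €59189 — underbidding then forfeits a profitable win.
€58412: inside the interval → strictly worse (loss €777).
€47643: inside the interval → strictly worse (loss €11546).
€46691: inside the interval → strictly worse (loss €12498).
€53609: inside the interval → strictly worse (loss €5580).
€56135: inside the interval → strictly worse (loss €3054).
€59452: above both → same outcome either way.
€55669: inside the interval → strictly worse (loss €3520).
€55878: inside the interval → strictly worse (loss €3311).
Count: 7.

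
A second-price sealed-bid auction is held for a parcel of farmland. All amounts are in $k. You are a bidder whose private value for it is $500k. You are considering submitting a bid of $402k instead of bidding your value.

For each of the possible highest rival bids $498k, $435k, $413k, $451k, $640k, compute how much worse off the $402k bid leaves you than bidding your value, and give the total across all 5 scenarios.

$203k

The deviation costs you only when the competing bid falls strictly between $402k and $500k; elsewhere both bids give the same outcome.
$498k: truthful payoff $2k, deviation payoff $0k → loss $2k.
$435k: truthful payoff $65k, deviation payoff $0k → loss $65k.
$413k: truthful payoff $87k, deviation payoff $0k → loss $87k.
$451k: truthful payoff $49k, deviation payoff $0k → loss $49k.
$640k: outcomes coincide → loss $0k.
Total loss = $2k + $65k + $87k + $49k = $203k.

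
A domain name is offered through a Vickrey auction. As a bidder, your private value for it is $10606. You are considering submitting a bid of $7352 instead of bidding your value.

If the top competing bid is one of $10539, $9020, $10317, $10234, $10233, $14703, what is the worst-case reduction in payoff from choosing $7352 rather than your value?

$10539: truthful gives $67, deviation gives $0 → loss $67.
$9020: truthful gives $1586, deviation gives $0 → loss $1586.
$10317: truthful gives $289, deviation gives $0 → loss $289.
$10234: truthful gives $372, deviation gives $0 → loss $372.
$10233: truthful gives $373, deviation gives $0 → loss $373.
$14703: same outcome either way → loss $0.
Maximum loss: $1586.

$1586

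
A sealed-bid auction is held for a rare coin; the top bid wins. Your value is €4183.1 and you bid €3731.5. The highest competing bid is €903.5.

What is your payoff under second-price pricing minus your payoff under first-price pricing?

€2828

You have the highest bid, so you win under either rule.
Second-price: pay €903.5 → payoff €3279.6.
First-price: pay your own bid €3731.5 → payoff €451.6.
Difference = €3279.6 − (€451.6) = €2828.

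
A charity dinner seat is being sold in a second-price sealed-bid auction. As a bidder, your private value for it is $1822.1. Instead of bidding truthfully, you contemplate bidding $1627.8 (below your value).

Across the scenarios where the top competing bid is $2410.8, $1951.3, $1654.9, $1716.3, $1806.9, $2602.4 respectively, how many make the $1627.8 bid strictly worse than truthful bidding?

3

The deviation hurts exactly when the highest competing bid lies strictly between $1627.8 and $1822.1 — underbidding then forfeits a profitable win.
$2410.8: above both → same outcome either way.
$1951.3: above both → same outcome either way.
$1654.9: inside the interval → strictly worse (loss $167.2).
$1716.3: inside the interval → strictly worse (loss $105.8).
$1806.9: inside the interval → strictly worse (loss $15.2).
$2602.4: above both → same outcome either way.
Count: 3.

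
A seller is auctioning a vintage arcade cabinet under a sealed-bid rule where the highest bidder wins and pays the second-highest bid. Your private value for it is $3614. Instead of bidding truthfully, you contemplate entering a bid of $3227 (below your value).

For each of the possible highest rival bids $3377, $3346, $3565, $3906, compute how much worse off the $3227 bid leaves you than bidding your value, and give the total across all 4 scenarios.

$554

The deviation costs you only when the competing bid falls strictly between $3227 and $3614; elsewhere both bids give the same outcome.
$3377: truthful payoff $237, deviation payoff $0 → loss $237.
$3346: truthful payoff $268, deviation payoff $0 → loss $268.
$3565: truthful payoff $49, deviation payoff $0 → loss $49.
$3906: outcomes coincide → loss $0.
Total loss = $237 + $268 + $49 = $554.
Truthful bidding weakly dominates here: raising your bid can only win items priced above your value, and lowering it can only forfeit items priced below.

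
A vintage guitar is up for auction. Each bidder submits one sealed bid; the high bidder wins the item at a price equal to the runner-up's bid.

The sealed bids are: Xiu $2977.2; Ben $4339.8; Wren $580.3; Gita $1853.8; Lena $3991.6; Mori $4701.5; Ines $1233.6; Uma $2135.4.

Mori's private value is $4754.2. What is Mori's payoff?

Highest bid: Mori at $4701.5, so Mori wins.
Second-highest bid: Ben at $4339.8 — that is the price the winner pays.
Mori's payoff = value − price = $4754.2 − $4339.8 = $414.4.

$414.4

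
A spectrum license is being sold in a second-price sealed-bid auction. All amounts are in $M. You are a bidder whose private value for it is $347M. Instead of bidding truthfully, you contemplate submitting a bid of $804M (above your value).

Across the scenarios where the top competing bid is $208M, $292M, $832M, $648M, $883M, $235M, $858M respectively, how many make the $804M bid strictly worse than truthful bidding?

1

The deviation hurts exactly when the highest competing bid lies strictly between $347M and $804M — overbidding then wins at a price above your value.
$208M: below both → same outcome either way.
$292M: below both → same outcome either way.
$832M: above both → same outcome either way.
$648M: inside the interval → strictly worse (loss $301M).
$883M: above both → same outcome either way.
$235M: below both → same outcome either way.
$858M: above both → same outcome either way.
Count: 1.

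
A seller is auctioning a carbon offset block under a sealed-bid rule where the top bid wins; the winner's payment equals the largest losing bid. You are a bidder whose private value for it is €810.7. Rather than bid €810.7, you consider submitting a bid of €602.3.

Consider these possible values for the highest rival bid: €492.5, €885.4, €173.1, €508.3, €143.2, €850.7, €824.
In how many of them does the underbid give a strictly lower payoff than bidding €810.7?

The deviation hurts exactly when the highest competing bid lies strictly between €602.3 and €810.7 — underbidding then forfeits a profitable win.
€492.5: below both → same outcome either way.
€885.4: above both → same outcome either way.
€173.1: below both → same outcome either way.
€508.3: below both → same outcome either way.
€143.2: below both → same outcome either way.
€850.7: above both → same outcome either way.
€824: above both → same outcome either way.
Count: 0.

0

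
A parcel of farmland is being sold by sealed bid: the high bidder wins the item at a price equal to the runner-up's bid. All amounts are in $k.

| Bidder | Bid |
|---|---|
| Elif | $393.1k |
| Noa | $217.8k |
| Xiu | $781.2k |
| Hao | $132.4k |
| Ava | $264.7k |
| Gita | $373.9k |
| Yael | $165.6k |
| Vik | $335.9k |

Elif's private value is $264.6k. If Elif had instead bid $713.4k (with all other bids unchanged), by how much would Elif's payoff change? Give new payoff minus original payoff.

The highest bid among the other bidders is $781.2k; Elif's bid doesn't change that.
Original bid $393.1k: Elif is not highest (top rival bid is $781.2k); payoff $0k.
Alternative bid $713.4k: Elif is not highest (top rival bid is $781.2k); payoff $0k.
Change in payoff = $0k − ($0k) = $0k.

$0k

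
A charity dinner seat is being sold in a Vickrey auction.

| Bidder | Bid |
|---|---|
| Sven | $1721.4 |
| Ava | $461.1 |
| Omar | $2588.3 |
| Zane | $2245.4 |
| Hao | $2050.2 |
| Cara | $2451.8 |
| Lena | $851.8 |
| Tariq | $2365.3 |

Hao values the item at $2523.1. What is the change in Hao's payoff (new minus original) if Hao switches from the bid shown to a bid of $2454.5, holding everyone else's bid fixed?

The highest bid among the other bidders is $2588.3; Hao's bid doesn't change that.
Original bid $2050.2: Hao is not highest (top rival bid is $2588.3); payoff $0.
Alternative bid $2454.5: Hao is not highest (top rival bid is $2588.3); payoff $0.
Change in payoff = $0 − ($0) = $0.

$0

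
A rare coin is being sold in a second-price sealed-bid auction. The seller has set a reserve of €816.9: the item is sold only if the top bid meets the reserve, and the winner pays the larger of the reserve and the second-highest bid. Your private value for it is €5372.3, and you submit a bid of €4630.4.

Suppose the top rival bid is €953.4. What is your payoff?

€4418.9

Your bid €4630.4 is the highest and exceeds the reserve.
Price = max(second-highest bid, reserve) = max(€953.4, €816.9) = €953.4.
Payoff = €5372.3 − €953.4 = €4418.9.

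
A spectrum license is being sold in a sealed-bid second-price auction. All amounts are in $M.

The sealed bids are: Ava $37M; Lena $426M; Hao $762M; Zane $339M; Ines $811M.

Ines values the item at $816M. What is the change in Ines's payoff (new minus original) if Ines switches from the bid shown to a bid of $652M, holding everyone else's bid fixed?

The highest bid among the other bidders is $762M; Ines's bid doesn't change that.
Original bid $811M: Ines is highest, pays the top rival bid $762M; payoff $816M − $762M = $54M.
Alternative bid $652M: Ines is not highest (top rival bid is $762M); payoff $0M.
Change in payoff = $0M − ($54M) = −$54M.

−$54M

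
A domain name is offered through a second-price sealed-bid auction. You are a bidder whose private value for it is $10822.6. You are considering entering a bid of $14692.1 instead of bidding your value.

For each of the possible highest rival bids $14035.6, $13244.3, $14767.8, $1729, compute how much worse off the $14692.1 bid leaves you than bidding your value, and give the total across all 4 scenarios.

The deviation costs you only when the competing bid falls strictly between $10822.6 and $14692.1; elsewhere both bids give the same outcome.
$14035.6: truthful payoff $0, deviation payoff −$3213 → loss $3213.
$13244.3: truthful payoff $0, deviation payoff −$2421.7 → loss $2421.7.
$14767.8: outcomes coincide → loss $0.
$1729: outcomes coincide → loss $0.
Total loss = $3213 + $2421.7 = $5634.7.

$5634.7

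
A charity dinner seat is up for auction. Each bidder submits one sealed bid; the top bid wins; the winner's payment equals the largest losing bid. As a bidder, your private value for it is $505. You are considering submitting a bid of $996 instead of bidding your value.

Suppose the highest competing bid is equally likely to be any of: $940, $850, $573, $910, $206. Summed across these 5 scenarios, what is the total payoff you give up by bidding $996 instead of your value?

$1253

The deviation costs you only when the competing bid falls strictly between $505 and $996; elsewhere both bids give the same outcome.
$940: truthful payoff $0, deviation payoff −$435 → loss $435.
$850: truthful payoff $0, deviation payoff −$345 → loss $345.
$573: truthful payoff $0, deviation payoff −$68 → loss $68.
$910: truthful payoff $0, deviation payoff −$405 → loss $405.
$206: outcomes coincide → loss $0.
Total loss = $435 + $345 + $68 + $405 = $1253.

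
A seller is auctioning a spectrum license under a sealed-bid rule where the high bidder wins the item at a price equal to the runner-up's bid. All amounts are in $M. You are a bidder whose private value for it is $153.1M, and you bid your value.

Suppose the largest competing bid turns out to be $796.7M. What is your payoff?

$0M

Your bid $153.1M is below the highest competing bid $796.7M, so you lose.
A losing bidder pays nothing and receives nothing: payoff = $0M.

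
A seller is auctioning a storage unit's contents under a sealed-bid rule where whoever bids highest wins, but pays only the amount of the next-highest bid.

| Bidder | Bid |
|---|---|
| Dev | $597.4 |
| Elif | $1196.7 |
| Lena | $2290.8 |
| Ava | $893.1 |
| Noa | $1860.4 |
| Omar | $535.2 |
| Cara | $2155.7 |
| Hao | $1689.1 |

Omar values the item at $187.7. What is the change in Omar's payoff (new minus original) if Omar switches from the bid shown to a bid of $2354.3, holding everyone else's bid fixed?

−$2103.1

The highest bid among the other bidders is $2290.8; Omar's bid doesn't change that.
Original bid $535.2: Omar is not highest (top rival bid is $2290.8); payoff $0.
Alternative bid $2354.3: Omar is highest, pays the top rival bid $2290.8; payoff $187.7 − $2290.8 = −$2103.1.
Change in payoff = −$2103.1 − ($0) = −$2103.1.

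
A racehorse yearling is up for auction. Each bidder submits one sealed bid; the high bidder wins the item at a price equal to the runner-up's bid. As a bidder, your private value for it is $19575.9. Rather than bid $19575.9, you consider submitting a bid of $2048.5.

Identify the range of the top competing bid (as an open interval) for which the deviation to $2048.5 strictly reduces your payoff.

($2048.5, $19575.9)

If the competing bid is below $2048.5, both bids win at the same price — no difference.
If it is above $19575.9, both bids lose — no difference.
If it lies strictly between $2048.5 and $19575.9, bidding your value wins at a price below your value (positive payoff) while bidding $2048.5 loses (payoff 0).
So the deviation strictly hurts on the open interval ($2048.5, $19575.9).
Truthful bidding weakly dominates here: raising your bid can only win items priced above your value, and lowering it can only forfeit items priced below.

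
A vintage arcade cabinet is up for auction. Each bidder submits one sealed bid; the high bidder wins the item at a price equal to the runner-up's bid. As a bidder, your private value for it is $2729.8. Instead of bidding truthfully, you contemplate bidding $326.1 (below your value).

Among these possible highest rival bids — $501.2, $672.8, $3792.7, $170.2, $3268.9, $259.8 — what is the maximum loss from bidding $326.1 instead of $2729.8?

$2228.6

$501.2: truthful gives $2228.6, deviation gives $0 → loss $2228.6.
$672.8: truthful gives $2057, deviation gives $0 → loss $2057.
$3792.7: same outcome either way → loss $0.
$170.2: same outcome either way → loss $0.
$3268.9: same outcome either way → loss $0.
$259.8: same outcome either way → loss $0.
Maximum loss: $2228.6.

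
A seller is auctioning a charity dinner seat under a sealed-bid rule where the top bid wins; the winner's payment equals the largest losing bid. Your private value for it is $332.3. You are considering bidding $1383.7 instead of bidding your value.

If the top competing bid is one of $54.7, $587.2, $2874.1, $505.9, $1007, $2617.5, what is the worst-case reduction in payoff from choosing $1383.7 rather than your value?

$674.7

$54.7: same outcome either way → loss $0.
$587.2: truthful gives $0, deviation gives −$254.9 → loss $254.9.
$2874.1: same outcome either way → loss $0.
$505.9: truthful gives $0, deviation gives −$173.6 → loss $173.6.
$1007: truthful gives $0, deviation gives −$674.7 → loss $674.7.
$2617.5: same outcome either way → loss $0.
Maximum loss: $674.7.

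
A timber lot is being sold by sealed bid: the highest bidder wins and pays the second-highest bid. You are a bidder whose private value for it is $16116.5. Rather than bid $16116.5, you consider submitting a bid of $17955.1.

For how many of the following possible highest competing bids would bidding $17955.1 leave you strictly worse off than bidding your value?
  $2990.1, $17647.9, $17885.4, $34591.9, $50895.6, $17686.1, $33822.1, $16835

The deviation hurts exactly when the highest competing bid lies strictly between $16116.5 and $17955.1 — overbidding then wins at a price above your value.
$2990.1: below both → same outcome either way.
$17647.9: inside the interval → strictly worse (loss $1531.4).
$17885.4: inside the interval → strictly worse (loss $1768.9).
$34591.9: above both → same outcome either way.
$50895.6: above both → same outcome either way.
$17686.1: inside the interval → strictly worse (loss $1569.6).
$33822.1: above both → same outcome either way.
$16835: inside the interval → strictly worse (loss $718.5).
Count: 4.

4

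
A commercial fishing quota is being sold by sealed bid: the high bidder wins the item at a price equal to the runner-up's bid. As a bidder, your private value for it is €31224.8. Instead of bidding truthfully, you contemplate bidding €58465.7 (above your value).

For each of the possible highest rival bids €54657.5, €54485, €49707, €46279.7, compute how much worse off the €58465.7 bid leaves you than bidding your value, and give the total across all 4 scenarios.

€80230

The deviation costs you only when the competing bid falls strictly between €31224.8 and €58465.7; elsewhere both bids give the same outcome.
€54657.5: truthful payoff €0, deviation payoff −€23432.7 → loss €23432.7.
€54485: truthful payoff €0, deviation payoff −€23260.2 → loss €23260.2.
€49707: truthful payoff €0, deviation payoff −€18482.2 → loss €18482.2.
€46279.7: truthful payoff €0, deviation payoff −€15054.9 → loss €15054.9.
Total loss = €23432.7 + €23260.2 + €18482.2 + €15054.9 = €80230.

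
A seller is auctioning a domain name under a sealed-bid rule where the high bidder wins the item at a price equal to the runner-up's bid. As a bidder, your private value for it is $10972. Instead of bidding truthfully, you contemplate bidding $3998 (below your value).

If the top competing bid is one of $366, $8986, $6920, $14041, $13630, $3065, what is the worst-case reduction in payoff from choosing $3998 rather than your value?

$366: same outcome either way → loss $0.
$8986: truthful gives $1986, deviation gives $0 → loss $1986.
$6920: truthful gives $4052, deviation gives $0 → loss $4052.
$14041: same outcome either way → loss $0.
$13630: same outcome either way → loss $0.
$3065: same outcome either way → loss $0.
Maximum loss: $4052.

$4052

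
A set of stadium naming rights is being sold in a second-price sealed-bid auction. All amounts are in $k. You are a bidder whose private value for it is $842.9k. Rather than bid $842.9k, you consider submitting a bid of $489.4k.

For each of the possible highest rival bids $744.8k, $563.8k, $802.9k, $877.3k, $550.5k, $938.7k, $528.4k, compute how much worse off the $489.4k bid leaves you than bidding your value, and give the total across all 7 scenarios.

The deviation costs you only when the competing bid falls strictly between $489.4k and $842.9k; elsewhere both bids give the same outcome.
$744.8k: truthful payoff $98.1k, deviation payoff $0k → loss $98.1k.
$563.8k: truthful payoff $279.1k, deviation payoff $0k → loss $279.1k.
$802.9k: truthful payoff $40k, deviation payoff $0k → loss $40k.
$877.3k: outcomes coincide → loss $0k.
$550.5k: truthful payoff $292.4k, deviation payoff $0k → loss $292.4k.
$938.7k: outcomes coincide → loss $0k.
$528.4k: truthful payoff $314.5k, deviation payoff $0k → loss $314.5k.
Total loss = $98.1k + $279.1k + $40k + $292.4k + $314.5k = $1024.1k.
Truthful bidding weakly dominates here: raising your bid can only win items priced above your value, and lowering it can only forfeit items priced below.

$1024.1k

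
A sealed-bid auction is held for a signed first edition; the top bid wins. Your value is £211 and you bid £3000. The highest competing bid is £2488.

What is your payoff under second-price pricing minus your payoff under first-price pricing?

You have the highest bid, so you win under either rule.
Second-price: pay £2488 → payoff −£2277.
First-price: pay your own bid £3000 → payoff −£2789.
Difference = −£2277 − (−£2789) = £512.

£512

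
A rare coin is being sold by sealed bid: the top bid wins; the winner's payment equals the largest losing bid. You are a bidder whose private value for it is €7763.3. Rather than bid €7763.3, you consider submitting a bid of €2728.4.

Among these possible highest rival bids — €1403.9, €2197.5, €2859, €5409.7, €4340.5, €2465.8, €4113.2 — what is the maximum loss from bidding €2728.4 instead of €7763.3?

€4904.3

€1403.9: same outcome either way → loss €0.
€2197.5: same outcome either way → loss €0.
€2859: truthful gives €4904.3, deviation gives €0 → loss €4904.3.
€5409.7: truthful gives €2353.6, deviation gives €0 → loss €2353.6.
€4340.5: truthful gives €3422.8, deviation gives €0 → loss €3422.8.
€2465.8: same outcome either way → loss €0.
€4113.2: truthful gives €3650.1, deviation gives €0 → loss €3650.1.
Maximum loss: €4904.3.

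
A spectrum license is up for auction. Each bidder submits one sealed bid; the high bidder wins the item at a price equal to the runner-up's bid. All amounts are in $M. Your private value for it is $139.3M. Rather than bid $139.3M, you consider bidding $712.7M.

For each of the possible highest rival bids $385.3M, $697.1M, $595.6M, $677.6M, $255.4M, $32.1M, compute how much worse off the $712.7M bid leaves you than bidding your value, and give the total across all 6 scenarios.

The deviation costs you only when the competing bid falls strictly between $139.3M and $712.7M; elsewhere both bids give the same outcome.
$385.3M: truthful payoff $0M, deviation payoff −$246M → loss $246M.
$697.1M: truthful payoff $0M, deviation payoff −$557.8M → loss $557.8M.
$595.6M: truthful payoff $0M, deviation payoff −$456.3M → loss $456.3M.
$677.6M: truthful payoff $0M, deviation payoff −$538.3M → loss $538.3M.
$255.4M: truthful payoff $0M, deviation payoff −$116.1M → loss $116.1M.
$32.1M: outcomes coincide → loss $0M.
Total loss = $246M + $557.8M + $456.3M + $538.3M + $116.1M = $1914.5M.
Because the price is fixed by the runner-up's bid, deviating from your value can only change a good outcome into a bad one — never the reverse.

$1914.5M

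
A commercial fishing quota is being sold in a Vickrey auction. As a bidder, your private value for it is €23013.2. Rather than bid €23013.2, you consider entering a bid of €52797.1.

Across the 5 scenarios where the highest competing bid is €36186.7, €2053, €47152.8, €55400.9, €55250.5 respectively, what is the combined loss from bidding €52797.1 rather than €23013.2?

€37313.1

The deviation costs you only when the competing bid falls strictly between €23013.2 and €52797.1; elsewhere both bids give the same outcome.
€36186.7: truthful payoff €0, deviation payoff −€13173.5 → loss €13173.5.
€2053: outcomes coincide → loss €0.
€47152.8: truthful payoff €0, deviation payoff −€24139.6 → loss €24139.6.
€55400.9: outcomes coincide → loss €0.
€55250.5: outcomes coincide → loss €0.
Total loss = €13173.5 + €24139.6 = €37313.1.
Because the price is fixed by the runner-up's bid, deviating from your value can only change a good outcome into a bad one — never the reverse.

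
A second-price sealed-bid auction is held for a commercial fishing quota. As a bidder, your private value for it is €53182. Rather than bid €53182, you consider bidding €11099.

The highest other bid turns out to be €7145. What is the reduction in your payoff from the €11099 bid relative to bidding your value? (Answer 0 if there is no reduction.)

Bidding your value €53182: you win (since €53182 > €7145) and pay €7145. Payoff €46037.
Bidding €11099: you win and pay €7145. Payoff €53182 − €7145 = €46037.
Difference = €46037 − €46037 = €0; both bids lead to the same outcome because the competing bid is below both your value and your alternative bid.

€0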